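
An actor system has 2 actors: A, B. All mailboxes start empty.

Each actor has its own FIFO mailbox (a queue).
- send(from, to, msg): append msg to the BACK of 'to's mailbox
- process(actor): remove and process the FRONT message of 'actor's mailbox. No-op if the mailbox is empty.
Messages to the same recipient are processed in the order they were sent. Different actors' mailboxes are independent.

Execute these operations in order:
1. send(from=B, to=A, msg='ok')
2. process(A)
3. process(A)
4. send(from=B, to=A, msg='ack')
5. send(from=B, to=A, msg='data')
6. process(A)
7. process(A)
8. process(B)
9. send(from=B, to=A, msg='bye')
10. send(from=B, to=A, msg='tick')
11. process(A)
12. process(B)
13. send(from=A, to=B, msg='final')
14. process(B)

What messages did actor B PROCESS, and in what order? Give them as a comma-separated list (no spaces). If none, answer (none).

Answer: final

Derivation:
After 1 (send(from=B, to=A, msg='ok')): A:[ok] B:[]
After 2 (process(A)): A:[] B:[]
After 3 (process(A)): A:[] B:[]
After 4 (send(from=B, to=A, msg='ack')): A:[ack] B:[]
After 5 (send(from=B, to=A, msg='data')): A:[ack,data] B:[]
After 6 (process(A)): A:[data] B:[]
After 7 (process(A)): A:[] B:[]
After 8 (process(B)): A:[] B:[]
After 9 (send(from=B, to=A, msg='bye')): A:[bye] B:[]
After 10 (send(from=B, to=A, msg='tick')): A:[bye,tick] B:[]
After 11 (process(A)): A:[tick] B:[]
After 12 (process(B)): A:[tick] B:[]
After 13 (send(from=A, to=B, msg='final')): A:[tick] B:[final]
After 14 (process(B)): A:[tick] B:[]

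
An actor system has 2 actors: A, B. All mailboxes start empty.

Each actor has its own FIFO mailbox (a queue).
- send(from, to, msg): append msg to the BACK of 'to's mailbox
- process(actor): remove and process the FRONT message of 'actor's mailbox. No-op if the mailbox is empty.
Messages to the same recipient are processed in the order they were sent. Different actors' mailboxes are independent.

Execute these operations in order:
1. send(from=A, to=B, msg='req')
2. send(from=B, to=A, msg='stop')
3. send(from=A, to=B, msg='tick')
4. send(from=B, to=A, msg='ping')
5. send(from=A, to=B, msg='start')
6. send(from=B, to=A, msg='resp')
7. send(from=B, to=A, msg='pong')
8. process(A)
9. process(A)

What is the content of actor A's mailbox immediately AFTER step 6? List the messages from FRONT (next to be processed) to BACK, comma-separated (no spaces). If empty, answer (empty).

After 1 (send(from=A, to=B, msg='req')): A:[] B:[req]
After 2 (send(from=B, to=A, msg='stop')): A:[stop] B:[req]
After 3 (send(from=A, to=B, msg='tick')): A:[stop] B:[req,tick]
After 4 (send(from=B, to=A, msg='ping')): A:[stop,ping] B:[req,tick]
After 5 (send(from=A, to=B, msg='start')): A:[stop,ping] B:[req,tick,start]
After 6 (send(from=B, to=A, msg='resp')): A:[stop,ping,resp] B:[req,tick,start]

stop,ping,resp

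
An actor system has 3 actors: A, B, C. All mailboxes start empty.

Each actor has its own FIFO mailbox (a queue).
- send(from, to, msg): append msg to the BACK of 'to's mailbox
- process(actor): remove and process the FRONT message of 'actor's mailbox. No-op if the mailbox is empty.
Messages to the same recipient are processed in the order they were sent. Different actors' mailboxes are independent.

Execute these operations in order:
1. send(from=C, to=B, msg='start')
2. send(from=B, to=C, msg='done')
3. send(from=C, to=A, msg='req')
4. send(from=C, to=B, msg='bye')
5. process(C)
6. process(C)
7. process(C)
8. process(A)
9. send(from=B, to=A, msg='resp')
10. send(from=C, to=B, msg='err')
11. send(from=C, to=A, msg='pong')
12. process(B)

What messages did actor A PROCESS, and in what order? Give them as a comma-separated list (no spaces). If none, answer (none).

Answer: req

Derivation:
After 1 (send(from=C, to=B, msg='start')): A:[] B:[start] C:[]
After 2 (send(from=B, to=C, msg='done')): A:[] B:[start] C:[done]
After 3 (send(from=C, to=A, msg='req')): A:[req] B:[start] C:[done]
After 4 (send(from=C, to=B, msg='bye')): A:[req] B:[start,bye] C:[done]
After 5 (process(C)): A:[req] B:[start,bye] C:[]
After 6 (process(C)): A:[req] B:[start,bye] C:[]
After 7 (process(C)): A:[req] B:[start,bye] C:[]
After 8 (process(A)): A:[] B:[start,bye] C:[]
After 9 (send(from=B, to=A, msg='resp')): A:[resp] B:[start,bye] C:[]
After 10 (send(from=C, to=B, msg='err')): A:[resp] B:[start,bye,err] C:[]
After 11 (send(from=C, to=A, msg='pong')): A:[resp,pong] B:[start,bye,err] C:[]
After 12 (process(B)): A:[resp,pong] B:[bye,err] C:[]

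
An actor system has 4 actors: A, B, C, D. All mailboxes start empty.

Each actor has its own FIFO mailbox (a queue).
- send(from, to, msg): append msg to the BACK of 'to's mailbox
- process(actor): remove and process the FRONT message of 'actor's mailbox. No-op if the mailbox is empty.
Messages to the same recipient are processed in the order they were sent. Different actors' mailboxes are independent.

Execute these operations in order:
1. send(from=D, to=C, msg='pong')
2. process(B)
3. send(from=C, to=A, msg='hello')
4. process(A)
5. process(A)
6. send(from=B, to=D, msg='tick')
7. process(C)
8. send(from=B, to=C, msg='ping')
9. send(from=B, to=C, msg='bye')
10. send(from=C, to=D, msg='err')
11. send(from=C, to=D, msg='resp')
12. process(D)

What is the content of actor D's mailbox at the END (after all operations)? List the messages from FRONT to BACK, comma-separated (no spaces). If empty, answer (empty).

Answer: err,resp

Derivation:
After 1 (send(from=D, to=C, msg='pong')): A:[] B:[] C:[pong] D:[]
After 2 (process(B)): A:[] B:[] C:[pong] D:[]
After 3 (send(from=C, to=A, msg='hello')): A:[hello] B:[] C:[pong] D:[]
After 4 (process(A)): A:[] B:[] C:[pong] D:[]
After 5 (process(A)): A:[] B:[] C:[pong] D:[]
After 6 (send(from=B, to=D, msg='tick')): A:[] B:[] C:[pong] D:[tick]
After 7 (process(C)): A:[] B:[] C:[] D:[tick]
After 8 (send(from=B, to=C, msg='ping')): A:[] B:[] C:[ping] D:[tick]
After 9 (send(from=B, to=C, msg='bye')): A:[] B:[] C:[ping,bye] D:[tick]
After 10 (send(from=C, to=D, msg='err')): A:[] B:[] C:[ping,bye] D:[tick,err]
After 11 (send(from=C, to=D, msg='resp')): A:[] B:[] C:[ping,bye] D:[tick,err,resp]
After 12 (process(D)): A:[] B:[] C:[ping,bye] D:[err,resp]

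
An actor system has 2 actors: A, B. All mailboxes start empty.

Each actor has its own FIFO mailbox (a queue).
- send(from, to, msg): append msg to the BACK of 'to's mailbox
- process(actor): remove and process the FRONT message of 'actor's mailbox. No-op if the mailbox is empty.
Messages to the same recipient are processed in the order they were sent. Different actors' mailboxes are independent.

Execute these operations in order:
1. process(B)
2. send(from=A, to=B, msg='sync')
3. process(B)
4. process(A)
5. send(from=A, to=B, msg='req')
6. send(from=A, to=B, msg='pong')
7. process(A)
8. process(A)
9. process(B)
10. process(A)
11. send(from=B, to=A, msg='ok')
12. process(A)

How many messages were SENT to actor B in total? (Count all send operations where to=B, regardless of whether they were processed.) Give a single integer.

Answer: 3

Derivation:
After 1 (process(B)): A:[] B:[]
After 2 (send(from=A, to=B, msg='sync')): A:[] B:[sync]
After 3 (process(B)): A:[] B:[]
After 4 (process(A)): A:[] B:[]
After 5 (send(from=A, to=B, msg='req')): A:[] B:[req]
After 6 (send(from=A, to=B, msg='pong')): A:[] B:[req,pong]
After 7 (process(A)): A:[] B:[req,pong]
After 8 (process(A)): A:[] B:[req,pong]
After 9 (process(B)): A:[] B:[pong]
After 10 (process(A)): A:[] B:[pong]
After 11 (send(from=B, to=A, msg='ok')): A:[ok] B:[pong]
After 12 (process(A)): A:[] B:[pong]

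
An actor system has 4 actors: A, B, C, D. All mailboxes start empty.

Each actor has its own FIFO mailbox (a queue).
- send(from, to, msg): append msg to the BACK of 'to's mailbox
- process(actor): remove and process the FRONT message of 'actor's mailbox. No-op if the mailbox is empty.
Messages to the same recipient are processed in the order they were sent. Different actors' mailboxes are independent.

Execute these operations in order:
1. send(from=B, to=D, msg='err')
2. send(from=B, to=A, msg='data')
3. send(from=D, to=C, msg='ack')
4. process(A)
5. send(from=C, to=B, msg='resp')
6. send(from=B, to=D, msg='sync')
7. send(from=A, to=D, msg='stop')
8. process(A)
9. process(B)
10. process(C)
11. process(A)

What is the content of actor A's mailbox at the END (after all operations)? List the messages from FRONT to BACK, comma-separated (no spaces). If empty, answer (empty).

After 1 (send(from=B, to=D, msg='err')): A:[] B:[] C:[] D:[err]
After 2 (send(from=B, to=A, msg='data')): A:[data] B:[] C:[] D:[err]
After 3 (send(from=D, to=C, msg='ack')): A:[data] B:[] C:[ack] D:[err]
After 4 (process(A)): A:[] B:[] C:[ack] D:[err]
After 5 (send(from=C, to=B, msg='resp')): A:[] B:[resp] C:[ack] D:[err]
After 6 (send(from=B, to=D, msg='sync')): A:[] B:[resp] C:[ack] D:[err,sync]
After 7 (send(from=A, to=D, msg='stop')): A:[] B:[resp] C:[ack] D:[err,sync,stop]
After 8 (process(A)): A:[] B:[resp] C:[ack] D:[err,sync,stop]
After 9 (process(B)): A:[] B:[] C:[ack] D:[err,sync,stop]
After 10 (process(C)): A:[] B:[] C:[] D:[err,sync,stop]
After 11 (process(A)): A:[] B:[] C:[] D:[err,sync,stop]

Answer: (empty)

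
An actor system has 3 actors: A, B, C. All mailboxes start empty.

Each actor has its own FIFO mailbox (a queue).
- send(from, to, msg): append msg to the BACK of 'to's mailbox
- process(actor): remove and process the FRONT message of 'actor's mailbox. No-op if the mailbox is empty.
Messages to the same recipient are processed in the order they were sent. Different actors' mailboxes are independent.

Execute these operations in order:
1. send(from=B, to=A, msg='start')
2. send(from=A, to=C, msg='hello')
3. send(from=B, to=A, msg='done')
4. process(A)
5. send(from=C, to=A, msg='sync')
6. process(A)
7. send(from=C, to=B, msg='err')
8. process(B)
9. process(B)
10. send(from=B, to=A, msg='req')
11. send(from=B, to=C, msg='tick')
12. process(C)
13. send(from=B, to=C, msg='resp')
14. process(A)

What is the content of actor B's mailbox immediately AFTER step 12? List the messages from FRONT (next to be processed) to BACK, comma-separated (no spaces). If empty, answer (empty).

After 1 (send(from=B, to=A, msg='start')): A:[start] B:[] C:[]
After 2 (send(from=A, to=C, msg='hello')): A:[start] B:[] C:[hello]
After 3 (send(from=B, to=A, msg='done')): A:[start,done] B:[] C:[hello]
After 4 (process(A)): A:[done] B:[] C:[hello]
After 5 (send(from=C, to=A, msg='sync')): A:[done,sync] B:[] C:[hello]
After 6 (process(A)): A:[sync] B:[] C:[hello]
After 7 (send(from=C, to=B, msg='err')): A:[sync] B:[err] C:[hello]
After 8 (process(B)): A:[sync] B:[] C:[hello]
After 9 (process(B)): A:[sync] B:[] C:[hello]
After 10 (send(from=B, to=A, msg='req')): A:[sync,req] B:[] C:[hello]
After 11 (send(from=B, to=C, msg='tick')): A:[sync,req] B:[] C:[hello,tick]
After 12 (process(C)): A:[sync,req] B:[] C:[tick]

(empty)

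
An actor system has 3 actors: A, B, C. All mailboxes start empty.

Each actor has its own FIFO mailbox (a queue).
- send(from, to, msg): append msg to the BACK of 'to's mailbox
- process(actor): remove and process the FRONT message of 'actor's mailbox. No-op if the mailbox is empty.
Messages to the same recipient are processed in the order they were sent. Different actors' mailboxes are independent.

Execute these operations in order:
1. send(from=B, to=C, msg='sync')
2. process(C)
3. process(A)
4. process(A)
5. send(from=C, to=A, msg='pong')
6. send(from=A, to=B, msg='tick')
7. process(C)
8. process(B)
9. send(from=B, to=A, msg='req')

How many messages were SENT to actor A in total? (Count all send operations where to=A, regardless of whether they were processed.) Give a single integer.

After 1 (send(from=B, to=C, msg='sync')): A:[] B:[] C:[sync]
After 2 (process(C)): A:[] B:[] C:[]
After 3 (process(A)): A:[] B:[] C:[]
After 4 (process(A)): A:[] B:[] C:[]
After 5 (send(from=C, to=A, msg='pong')): A:[pong] B:[] C:[]
After 6 (send(from=A, to=B, msg='tick')): A:[pong] B:[tick] C:[]
After 7 (process(C)): A:[pong] B:[tick] C:[]
After 8 (process(B)): A:[pong] B:[] C:[]
After 9 (send(from=B, to=A, msg='req')): A:[pong,req] B:[] C:[]

Answer: 2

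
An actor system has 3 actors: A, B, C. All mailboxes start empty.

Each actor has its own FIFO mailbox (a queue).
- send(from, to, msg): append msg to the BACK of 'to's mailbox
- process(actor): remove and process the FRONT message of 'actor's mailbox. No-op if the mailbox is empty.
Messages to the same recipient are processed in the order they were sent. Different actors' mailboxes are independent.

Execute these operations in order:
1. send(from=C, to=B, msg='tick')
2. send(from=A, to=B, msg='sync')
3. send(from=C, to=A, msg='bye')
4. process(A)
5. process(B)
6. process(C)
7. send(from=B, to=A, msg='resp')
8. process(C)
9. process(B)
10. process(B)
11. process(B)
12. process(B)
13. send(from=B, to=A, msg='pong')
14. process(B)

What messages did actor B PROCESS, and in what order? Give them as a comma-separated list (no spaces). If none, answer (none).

Answer: tick,sync

Derivation:
After 1 (send(from=C, to=B, msg='tick')): A:[] B:[tick] C:[]
After 2 (send(from=A, to=B, msg='sync')): A:[] B:[tick,sync] C:[]
After 3 (send(from=C, to=A, msg='bye')): A:[bye] B:[tick,sync] C:[]
After 4 (process(A)): A:[] B:[tick,sync] C:[]
After 5 (process(B)): A:[] B:[sync] C:[]
After 6 (process(C)): A:[] B:[sync] C:[]
After 7 (send(from=B, to=A, msg='resp')): A:[resp] B:[sync] C:[]
After 8 (process(C)): A:[resp] B:[sync] C:[]
After 9 (process(B)): A:[resp] B:[] C:[]
After 10 (process(B)): A:[resp] B:[] C:[]
After 11 (process(B)): A:[resp] B:[] C:[]
After 12 (process(B)): A:[resp] B:[] C:[]
After 13 (send(from=B, to=A, msg='pong')): A:[resp,pong] B:[] C:[]
After 14 (process(B)): A:[resp,pong] B:[] C:[]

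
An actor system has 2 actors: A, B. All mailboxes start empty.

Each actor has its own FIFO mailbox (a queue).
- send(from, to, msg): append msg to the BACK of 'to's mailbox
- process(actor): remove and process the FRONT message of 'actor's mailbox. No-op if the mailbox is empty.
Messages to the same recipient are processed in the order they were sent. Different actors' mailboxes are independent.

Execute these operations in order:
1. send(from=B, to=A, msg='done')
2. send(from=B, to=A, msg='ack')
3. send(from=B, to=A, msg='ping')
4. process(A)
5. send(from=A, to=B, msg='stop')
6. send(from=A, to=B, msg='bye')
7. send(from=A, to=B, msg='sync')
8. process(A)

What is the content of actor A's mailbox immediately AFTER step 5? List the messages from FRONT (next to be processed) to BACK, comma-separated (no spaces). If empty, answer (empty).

After 1 (send(from=B, to=A, msg='done')): A:[done] B:[]
After 2 (send(from=B, to=A, msg='ack')): A:[done,ack] B:[]
After 3 (send(from=B, to=A, msg='ping')): A:[done,ack,ping] B:[]
After 4 (process(A)): A:[ack,ping] B:[]
After 5 (send(from=A, to=B, msg='stop')): A:[ack,ping] B:[stop]

ack,ping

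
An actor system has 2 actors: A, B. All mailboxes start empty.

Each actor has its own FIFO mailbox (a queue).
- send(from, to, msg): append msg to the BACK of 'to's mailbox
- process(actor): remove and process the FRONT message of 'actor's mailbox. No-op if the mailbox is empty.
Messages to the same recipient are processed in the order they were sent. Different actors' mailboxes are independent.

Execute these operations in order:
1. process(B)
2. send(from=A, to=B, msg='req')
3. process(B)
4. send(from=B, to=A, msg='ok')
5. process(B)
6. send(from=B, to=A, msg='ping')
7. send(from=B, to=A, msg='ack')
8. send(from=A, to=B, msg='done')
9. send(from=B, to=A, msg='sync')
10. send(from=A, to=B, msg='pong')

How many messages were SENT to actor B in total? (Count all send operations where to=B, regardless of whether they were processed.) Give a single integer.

Answer: 3

Derivation:
After 1 (process(B)): A:[] B:[]
After 2 (send(from=A, to=B, msg='req')): A:[] B:[req]
After 3 (process(B)): A:[] B:[]
After 4 (send(from=B, to=A, msg='ok')): A:[ok] B:[]
After 5 (process(B)): A:[ok] B:[]
After 6 (send(from=B, to=A, msg='ping')): A:[ok,ping] B:[]
After 7 (send(from=B, to=A, msg='ack')): A:[ok,ping,ack] B:[]
After 8 (send(from=A, to=B, msg='done')): A:[ok,ping,ack] B:[done]
After 9 (send(from=B, to=A, msg='sync')): A:[ok,ping,ack,sync] B:[done]
After 10 (send(from=A, to=B, msg='pong')): A:[ok,ping,ack,sync] B:[done,pong]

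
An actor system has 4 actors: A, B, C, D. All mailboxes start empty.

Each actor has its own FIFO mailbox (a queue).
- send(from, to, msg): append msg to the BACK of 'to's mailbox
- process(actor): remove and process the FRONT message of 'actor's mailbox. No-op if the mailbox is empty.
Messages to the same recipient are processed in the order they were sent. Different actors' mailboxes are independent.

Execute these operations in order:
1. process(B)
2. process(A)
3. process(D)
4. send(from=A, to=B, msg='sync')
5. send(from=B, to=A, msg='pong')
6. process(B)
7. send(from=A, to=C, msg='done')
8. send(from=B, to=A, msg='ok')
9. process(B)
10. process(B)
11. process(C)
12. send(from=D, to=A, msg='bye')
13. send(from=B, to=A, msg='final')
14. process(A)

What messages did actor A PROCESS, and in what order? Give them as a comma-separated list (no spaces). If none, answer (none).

Answer: pong

Derivation:
After 1 (process(B)): A:[] B:[] C:[] D:[]
After 2 (process(A)): A:[] B:[] C:[] D:[]
After 3 (process(D)): A:[] B:[] C:[] D:[]
After 4 (send(from=A, to=B, msg='sync')): A:[] B:[sync] C:[] D:[]
After 5 (send(from=B, to=A, msg='pong')): A:[pong] B:[sync] C:[] D:[]
After 6 (process(B)): A:[pong] B:[] C:[] D:[]
After 7 (send(from=A, to=C, msg='done')): A:[pong] B:[] C:[done] D:[]
After 8 (send(from=B, to=A, msg='ok')): A:[pong,ok] B:[] C:[done] D:[]
After 9 (process(B)): A:[pong,ok] B:[] C:[done] D:[]
After 10 (process(B)): A:[pong,ok] B:[] C:[done] D:[]
After 11 (process(C)): A:[pong,ok] B:[] C:[] D:[]
After 12 (send(from=D, to=A, msg='bye')): A:[pong,ok,bye] B:[] C:[] D:[]
After 13 (send(from=B, to=A, msg='final')): A:[pong,ok,bye,final] B:[] C:[] D:[]
After 14 (process(A)): A:[ok,bye,final] B:[] C:[] D:[]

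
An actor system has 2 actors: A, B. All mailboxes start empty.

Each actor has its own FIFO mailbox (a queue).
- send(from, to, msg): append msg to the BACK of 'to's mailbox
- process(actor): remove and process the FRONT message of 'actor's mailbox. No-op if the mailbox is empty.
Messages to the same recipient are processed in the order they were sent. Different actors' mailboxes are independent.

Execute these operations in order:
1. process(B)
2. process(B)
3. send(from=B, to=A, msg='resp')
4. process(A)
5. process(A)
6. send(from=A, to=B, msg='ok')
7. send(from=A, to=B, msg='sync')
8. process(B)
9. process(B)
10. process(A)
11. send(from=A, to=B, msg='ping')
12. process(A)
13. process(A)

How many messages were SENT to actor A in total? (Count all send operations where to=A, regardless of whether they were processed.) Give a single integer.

Answer: 1

Derivation:
After 1 (process(B)): A:[] B:[]
After 2 (process(B)): A:[] B:[]
After 3 (send(from=B, to=A, msg='resp')): A:[resp] B:[]
After 4 (process(A)): A:[] B:[]
After 5 (process(A)): A:[] B:[]
After 6 (send(from=A, to=B, msg='ok')): A:[] B:[ok]
After 7 (send(from=A, to=B, msg='sync')): A:[] B:[ok,sync]
After 8 (process(B)): A:[] B:[sync]
After 9 (process(B)): A:[] B:[]
After 10 (process(A)): A:[] B:[]
After 11 (send(from=A, to=B, msg='ping')): A:[] B:[ping]
After 12 (process(A)): A:[] B:[ping]
After 13 (process(A)): A:[] B:[ping]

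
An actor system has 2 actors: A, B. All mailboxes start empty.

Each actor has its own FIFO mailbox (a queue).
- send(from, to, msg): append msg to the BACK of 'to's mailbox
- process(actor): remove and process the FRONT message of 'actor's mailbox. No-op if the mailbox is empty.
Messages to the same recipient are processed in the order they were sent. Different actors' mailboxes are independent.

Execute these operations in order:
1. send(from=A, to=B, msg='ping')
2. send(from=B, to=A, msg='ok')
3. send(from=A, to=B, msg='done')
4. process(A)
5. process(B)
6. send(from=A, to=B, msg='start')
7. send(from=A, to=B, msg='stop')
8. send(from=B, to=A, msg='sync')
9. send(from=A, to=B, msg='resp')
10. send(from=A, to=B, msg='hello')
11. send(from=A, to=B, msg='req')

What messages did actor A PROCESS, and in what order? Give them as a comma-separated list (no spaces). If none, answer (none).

Answer: ok

Derivation:
After 1 (send(from=A, to=B, msg='ping')): A:[] B:[ping]
After 2 (send(from=B, to=A, msg='ok')): A:[ok] B:[ping]
After 3 (send(from=A, to=B, msg='done')): A:[ok] B:[ping,done]
After 4 (process(A)): A:[] B:[ping,done]
After 5 (process(B)): A:[] B:[done]
After 6 (send(from=A, to=B, msg='start')): A:[] B:[done,start]
After 7 (send(from=A, to=B, msg='stop')): A:[] B:[done,start,stop]
After 8 (send(from=B, to=A, msg='sync')): A:[sync] B:[done,start,stop]
After 9 (send(from=A, to=B, msg='resp')): A:[sync] B:[done,start,stop,resp]
After 10 (send(from=A, to=B, msg='hello')): A:[sync] B:[done,start,stop,resp,hello]
After 11 (send(from=A, to=B, msg='req')): A:[sync] B:[done,start,stop,resp,hello,req]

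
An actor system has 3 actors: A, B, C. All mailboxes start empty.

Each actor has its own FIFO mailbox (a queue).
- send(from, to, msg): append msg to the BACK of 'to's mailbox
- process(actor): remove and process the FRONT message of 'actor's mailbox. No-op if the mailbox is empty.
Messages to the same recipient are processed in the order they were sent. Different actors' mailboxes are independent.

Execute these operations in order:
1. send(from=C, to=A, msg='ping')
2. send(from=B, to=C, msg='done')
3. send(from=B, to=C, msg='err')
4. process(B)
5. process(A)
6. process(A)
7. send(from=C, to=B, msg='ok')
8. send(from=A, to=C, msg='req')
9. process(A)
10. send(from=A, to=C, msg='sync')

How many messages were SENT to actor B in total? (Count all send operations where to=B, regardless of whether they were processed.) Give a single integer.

After 1 (send(from=C, to=A, msg='ping')): A:[ping] B:[] C:[]
After 2 (send(from=B, to=C, msg='done')): A:[ping] B:[] C:[done]
After 3 (send(from=B, to=C, msg='err')): A:[ping] B:[] C:[done,err]
After 4 (process(B)): A:[ping] B:[] C:[done,err]
After 5 (process(A)): A:[] B:[] C:[done,err]
After 6 (process(A)): A:[] B:[] C:[done,err]
After 7 (send(from=C, to=B, msg='ok')): A:[] B:[ok] C:[done,err]
After 8 (send(from=A, to=C, msg='req')): A:[] B:[ok] C:[done,err,req]
After 9 (process(A)): A:[] B:[ok] C:[done,err,req]
After 10 (send(from=A, to=C, msg='sync')): A:[] B:[ok] C:[done,err,req,sync]

Answer: 1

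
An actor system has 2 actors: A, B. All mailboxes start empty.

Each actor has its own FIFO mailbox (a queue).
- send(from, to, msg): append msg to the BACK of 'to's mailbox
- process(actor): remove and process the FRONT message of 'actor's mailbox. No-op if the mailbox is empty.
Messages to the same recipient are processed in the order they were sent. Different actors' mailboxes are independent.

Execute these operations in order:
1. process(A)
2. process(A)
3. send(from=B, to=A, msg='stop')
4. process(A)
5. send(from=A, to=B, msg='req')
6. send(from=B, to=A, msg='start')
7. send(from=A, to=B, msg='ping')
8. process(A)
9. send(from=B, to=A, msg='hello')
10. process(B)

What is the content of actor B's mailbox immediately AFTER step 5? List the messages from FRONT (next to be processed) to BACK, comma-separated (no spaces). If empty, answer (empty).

After 1 (process(A)): A:[] B:[]
After 2 (process(A)): A:[] B:[]
After 3 (send(from=B, to=A, msg='stop')): A:[stop] B:[]
After 4 (process(A)): A:[] B:[]
After 5 (send(from=A, to=B, msg='req')): A:[] B:[req]

req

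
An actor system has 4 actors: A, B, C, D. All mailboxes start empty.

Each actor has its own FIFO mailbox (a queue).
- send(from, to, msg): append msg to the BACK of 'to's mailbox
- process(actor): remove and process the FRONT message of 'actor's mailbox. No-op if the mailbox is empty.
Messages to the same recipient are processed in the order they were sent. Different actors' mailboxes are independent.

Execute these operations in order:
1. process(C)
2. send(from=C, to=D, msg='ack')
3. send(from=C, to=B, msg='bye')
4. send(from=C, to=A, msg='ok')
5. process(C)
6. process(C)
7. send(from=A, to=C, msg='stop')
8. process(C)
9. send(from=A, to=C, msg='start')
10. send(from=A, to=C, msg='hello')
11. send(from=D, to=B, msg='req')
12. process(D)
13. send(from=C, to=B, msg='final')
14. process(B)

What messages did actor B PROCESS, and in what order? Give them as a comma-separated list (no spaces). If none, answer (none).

After 1 (process(C)): A:[] B:[] C:[] D:[]
After 2 (send(from=C, to=D, msg='ack')): A:[] B:[] C:[] D:[ack]
After 3 (send(from=C, to=B, msg='bye')): A:[] B:[bye] C:[] D:[ack]
After 4 (send(from=C, to=A, msg='ok')): A:[ok] B:[bye] C:[] D:[ack]
After 5 (process(C)): A:[ok] B:[bye] C:[] D:[ack]
After 6 (process(C)): A:[ok] B:[bye] C:[] D:[ack]
After 7 (send(from=A, to=C, msg='stop')): A:[ok] B:[bye] C:[stop] D:[ack]
After 8 (process(C)): A:[ok] B:[bye] C:[] D:[ack]
After 9 (send(from=A, to=C, msg='start')): A:[ok] B:[bye] C:[start] D:[ack]
After 10 (send(from=A, to=C, msg='hello')): A:[ok] B:[bye] C:[start,hello] D:[ack]
After 11 (send(from=D, to=B, msg='req')): A:[ok] B:[bye,req] C:[start,hello] D:[ack]
After 12 (process(D)): A:[ok] B:[bye,req] C:[start,hello] D:[]
After 13 (send(from=C, to=B, msg='final')): A:[ok] B:[bye,req,final] C:[start,hello] D:[]
After 14 (process(B)): A:[ok] B:[req,final] C:[start,hello] D:[]

Answer: bye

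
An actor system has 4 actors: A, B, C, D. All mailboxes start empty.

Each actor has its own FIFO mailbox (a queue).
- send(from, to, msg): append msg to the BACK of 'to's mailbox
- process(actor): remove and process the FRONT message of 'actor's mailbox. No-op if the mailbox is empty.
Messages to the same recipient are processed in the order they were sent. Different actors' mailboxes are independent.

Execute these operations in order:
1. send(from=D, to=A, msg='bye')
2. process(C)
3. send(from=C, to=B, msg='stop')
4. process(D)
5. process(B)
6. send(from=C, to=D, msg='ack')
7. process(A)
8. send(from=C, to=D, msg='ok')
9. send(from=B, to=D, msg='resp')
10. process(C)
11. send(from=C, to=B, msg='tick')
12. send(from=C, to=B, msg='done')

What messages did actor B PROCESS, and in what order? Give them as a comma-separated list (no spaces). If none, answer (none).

After 1 (send(from=D, to=A, msg='bye')): A:[bye] B:[] C:[] D:[]
After 2 (process(C)): A:[bye] B:[] C:[] D:[]
After 3 (send(from=C, to=B, msg='stop')): A:[bye] B:[stop] C:[] D:[]
After 4 (process(D)): A:[bye] B:[stop] C:[] D:[]
After 5 (process(B)): A:[bye] B:[] C:[] D:[]
After 6 (send(from=C, to=D, msg='ack')): A:[bye] B:[] C:[] D:[ack]
After 7 (process(A)): A:[] B:[] C:[] D:[ack]
After 8 (send(from=C, to=D, msg='ok')): A:[] B:[] C:[] D:[ack,ok]
After 9 (send(from=B, to=D, msg='resp')): A:[] B:[] C:[] D:[ack,ok,resp]
After 10 (process(C)): A:[] B:[] C:[] D:[ack,ok,resp]
After 11 (send(from=C, to=B, msg='tick')): A:[] B:[tick] C:[] D:[ack,ok,resp]
After 12 (send(from=C, to=B, msg='done')): A:[] B:[tick,done] C:[] D:[ack,ok,resp]

Answer: stop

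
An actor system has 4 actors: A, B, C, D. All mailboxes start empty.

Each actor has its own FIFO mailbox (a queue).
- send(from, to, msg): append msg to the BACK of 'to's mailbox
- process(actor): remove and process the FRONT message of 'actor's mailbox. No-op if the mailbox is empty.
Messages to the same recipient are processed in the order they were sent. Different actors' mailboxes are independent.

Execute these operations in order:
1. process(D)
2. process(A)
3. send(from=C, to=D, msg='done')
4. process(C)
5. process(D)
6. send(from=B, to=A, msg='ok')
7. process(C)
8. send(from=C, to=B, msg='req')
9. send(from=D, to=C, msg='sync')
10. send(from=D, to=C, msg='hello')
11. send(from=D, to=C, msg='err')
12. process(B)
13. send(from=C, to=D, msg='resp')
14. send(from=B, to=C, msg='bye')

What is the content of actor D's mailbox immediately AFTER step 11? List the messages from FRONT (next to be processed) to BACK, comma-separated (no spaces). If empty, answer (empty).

After 1 (process(D)): A:[] B:[] C:[] D:[]
After 2 (process(A)): A:[] B:[] C:[] D:[]
After 3 (send(from=C, to=D, msg='done')): A:[] B:[] C:[] D:[done]
After 4 (process(C)): A:[] B:[] C:[] D:[done]
After 5 (process(D)): A:[] B:[] C:[] D:[]
After 6 (send(from=B, to=A, msg='ok')): A:[ok] B:[] C:[] D:[]
After 7 (process(C)): A:[ok] B:[] C:[] D:[]
After 8 (send(from=C, to=B, msg='req')): A:[ok] B:[req] C:[] D:[]
After 9 (send(from=D, to=C, msg='sync')): A:[ok] B:[req] C:[sync] D:[]
After 10 (send(from=D, to=C, msg='hello')): A:[ok] B:[req] C:[sync,hello] D:[]
After 11 (send(from=D, to=C, msg='err')): A:[ok] B:[req] C:[sync,hello,err] D:[]

(empty)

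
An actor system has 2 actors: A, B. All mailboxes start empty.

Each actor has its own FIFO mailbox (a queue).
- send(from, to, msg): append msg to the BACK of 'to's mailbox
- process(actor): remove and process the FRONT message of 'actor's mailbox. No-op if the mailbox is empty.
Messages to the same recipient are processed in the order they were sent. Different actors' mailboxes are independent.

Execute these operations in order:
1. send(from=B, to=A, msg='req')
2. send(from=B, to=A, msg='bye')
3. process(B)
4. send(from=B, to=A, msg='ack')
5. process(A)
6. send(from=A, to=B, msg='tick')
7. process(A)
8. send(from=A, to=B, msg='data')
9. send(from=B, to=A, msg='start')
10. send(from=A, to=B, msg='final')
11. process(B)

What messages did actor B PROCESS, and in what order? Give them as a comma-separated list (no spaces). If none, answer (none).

After 1 (send(from=B, to=A, msg='req')): A:[req] B:[]
After 2 (send(from=B, to=A, msg='bye')): A:[req,bye] B:[]
After 3 (process(B)): A:[req,bye] B:[]
After 4 (send(from=B, to=A, msg='ack')): A:[req,bye,ack] B:[]
After 5 (process(A)): A:[bye,ack] B:[]
After 6 (send(from=A, to=B, msg='tick')): A:[bye,ack] B:[tick]
After 7 (process(A)): A:[ack] B:[tick]
After 8 (send(from=A, to=B, msg='data')): A:[ack] B:[tick,data]
After 9 (send(from=B, to=A, msg='start')): A:[ack,start] B:[tick,data]
After 10 (send(from=A, to=B, msg='final')): A:[ack,start] B:[tick,data,final]
After 11 (process(B)): A:[ack,start] B:[data,final]

Answer: tick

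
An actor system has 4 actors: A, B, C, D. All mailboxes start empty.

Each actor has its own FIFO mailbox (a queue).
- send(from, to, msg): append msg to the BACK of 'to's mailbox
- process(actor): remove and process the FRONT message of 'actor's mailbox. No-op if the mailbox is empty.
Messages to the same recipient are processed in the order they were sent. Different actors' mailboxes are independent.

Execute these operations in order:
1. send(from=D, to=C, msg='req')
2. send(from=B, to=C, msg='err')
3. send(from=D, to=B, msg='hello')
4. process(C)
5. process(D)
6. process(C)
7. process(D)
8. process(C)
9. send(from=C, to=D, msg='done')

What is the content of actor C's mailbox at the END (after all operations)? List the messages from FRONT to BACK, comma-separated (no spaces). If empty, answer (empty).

After 1 (send(from=D, to=C, msg='req')): A:[] B:[] C:[req] D:[]
After 2 (send(from=B, to=C, msg='err')): A:[] B:[] C:[req,err] D:[]
After 3 (send(from=D, to=B, msg='hello')): A:[] B:[hello] C:[req,err] D:[]
After 4 (process(C)): A:[] B:[hello] C:[err] D:[]
After 5 (process(D)): A:[] B:[hello] C:[err] D:[]
After 6 (process(C)): A:[] B:[hello] C:[] D:[]
After 7 (process(D)): A:[] B:[hello] C:[] D:[]
After 8 (process(C)): A:[] B:[hello] C:[] D:[]
After 9 (send(from=C, to=D, msg='done')): A:[] B:[hello] C:[] D:[done]

Answer: (empty)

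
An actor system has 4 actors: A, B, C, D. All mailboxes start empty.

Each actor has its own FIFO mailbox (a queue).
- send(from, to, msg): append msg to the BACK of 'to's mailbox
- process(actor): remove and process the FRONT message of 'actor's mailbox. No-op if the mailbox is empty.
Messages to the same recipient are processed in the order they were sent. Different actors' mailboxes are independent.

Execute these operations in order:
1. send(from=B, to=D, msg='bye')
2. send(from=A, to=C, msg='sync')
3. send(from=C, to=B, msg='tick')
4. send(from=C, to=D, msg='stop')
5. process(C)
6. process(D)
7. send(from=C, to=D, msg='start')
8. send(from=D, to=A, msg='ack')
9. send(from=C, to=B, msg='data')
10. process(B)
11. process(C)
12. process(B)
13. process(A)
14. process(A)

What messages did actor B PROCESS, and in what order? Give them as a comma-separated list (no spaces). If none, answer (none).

After 1 (send(from=B, to=D, msg='bye')): A:[] B:[] C:[] D:[bye]
After 2 (send(from=A, to=C, msg='sync')): A:[] B:[] C:[sync] D:[bye]
After 3 (send(from=C, to=B, msg='tick')): A:[] B:[tick] C:[sync] D:[bye]
After 4 (send(from=C, to=D, msg='stop')): A:[] B:[tick] C:[sync] D:[bye,stop]
After 5 (process(C)): A:[] B:[tick] C:[] D:[bye,stop]
After 6 (process(D)): A:[] B:[tick] C:[] D:[stop]
After 7 (send(from=C, to=D, msg='start')): A:[] B:[tick] C:[] D:[stop,start]
After 8 (send(from=D, to=A, msg='ack')): A:[ack] B:[tick] C:[] D:[stop,start]
After 9 (send(from=C, to=B, msg='data')): A:[ack] B:[tick,data] C:[] D:[stop,start]
After 10 (process(B)): A:[ack] B:[data] C:[] D:[stop,start]
After 11 (process(C)): A:[ack] B:[data] C:[] D:[stop,start]
After 12 (process(B)): A:[ack] B:[] C:[] D:[stop,start]
After 13 (process(A)): A:[] B:[] C:[] D:[stop,start]
After 14 (process(A)): A:[] B:[] C:[] D:[stop,start]

Answer: tick,data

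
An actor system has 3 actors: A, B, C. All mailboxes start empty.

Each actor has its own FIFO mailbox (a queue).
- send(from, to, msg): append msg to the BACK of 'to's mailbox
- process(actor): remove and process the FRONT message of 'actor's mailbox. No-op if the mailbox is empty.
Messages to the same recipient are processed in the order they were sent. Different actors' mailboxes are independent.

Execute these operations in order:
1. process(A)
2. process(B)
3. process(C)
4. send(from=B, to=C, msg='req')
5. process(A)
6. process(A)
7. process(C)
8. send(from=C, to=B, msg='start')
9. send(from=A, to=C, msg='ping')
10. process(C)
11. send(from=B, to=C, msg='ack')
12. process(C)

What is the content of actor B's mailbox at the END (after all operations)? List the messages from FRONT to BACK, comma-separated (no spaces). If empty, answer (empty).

Answer: start

Derivation:
After 1 (process(A)): A:[] B:[] C:[]
After 2 (process(B)): A:[] B:[] C:[]
After 3 (process(C)): A:[] B:[] C:[]
After 4 (send(from=B, to=C, msg='req')): A:[] B:[] C:[req]
After 5 (process(A)): A:[] B:[] C:[req]
After 6 (process(A)): A:[] B:[] C:[req]
After 7 (process(C)): A:[] B:[] C:[]
After 8 (send(from=C, to=B, msg='start')): A:[] B:[start] C:[]
After 9 (send(from=A, to=C, msg='ping')): A:[] B:[start] C:[ping]
After 10 (process(C)): A:[] B:[start] C:[]
After 11 (send(from=B, to=C, msg='ack')): A:[] B:[start] C:[ack]
After 12 (process(C)): A:[] B:[start] C:[]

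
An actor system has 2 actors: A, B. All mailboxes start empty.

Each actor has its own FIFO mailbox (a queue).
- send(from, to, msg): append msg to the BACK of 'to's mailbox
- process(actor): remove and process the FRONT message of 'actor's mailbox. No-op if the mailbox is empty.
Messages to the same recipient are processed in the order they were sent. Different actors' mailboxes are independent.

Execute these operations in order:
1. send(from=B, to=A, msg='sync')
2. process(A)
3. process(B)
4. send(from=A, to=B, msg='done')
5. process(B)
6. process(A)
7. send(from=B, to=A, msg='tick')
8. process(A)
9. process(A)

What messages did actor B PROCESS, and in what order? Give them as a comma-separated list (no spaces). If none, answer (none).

Answer: done

Derivation:
After 1 (send(from=B, to=A, msg='sync')): A:[sync] B:[]
After 2 (process(A)): A:[] B:[]
After 3 (process(B)): A:[] B:[]
After 4 (send(from=A, to=B, msg='done')): A:[] B:[done]
After 5 (process(B)): A:[] B:[]
After 6 (process(A)): A:[] B:[]
After 7 (send(from=B, to=A, msg='tick')): A:[tick] B:[]
After 8 (process(A)): A:[] B:[]
After 9 (process(A)): A:[] B:[]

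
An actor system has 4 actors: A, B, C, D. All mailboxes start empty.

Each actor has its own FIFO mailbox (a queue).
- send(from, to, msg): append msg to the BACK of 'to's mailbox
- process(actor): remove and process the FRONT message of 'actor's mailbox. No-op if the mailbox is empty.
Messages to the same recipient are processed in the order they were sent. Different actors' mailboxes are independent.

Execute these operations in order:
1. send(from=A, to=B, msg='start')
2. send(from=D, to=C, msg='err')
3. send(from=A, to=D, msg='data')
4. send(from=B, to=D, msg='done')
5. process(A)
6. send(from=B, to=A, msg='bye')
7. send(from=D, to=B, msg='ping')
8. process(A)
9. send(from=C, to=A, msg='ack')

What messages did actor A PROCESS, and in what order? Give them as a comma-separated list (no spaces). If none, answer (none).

After 1 (send(from=A, to=B, msg='start')): A:[] B:[start] C:[] D:[]
After 2 (send(from=D, to=C, msg='err')): A:[] B:[start] C:[err] D:[]
After 3 (send(from=A, to=D, msg='data')): A:[] B:[start] C:[err] D:[data]
After 4 (send(from=B, to=D, msg='done')): A:[] B:[start] C:[err] D:[data,done]
After 5 (process(A)): A:[] B:[start] C:[err] D:[data,done]
After 6 (send(from=B, to=A, msg='bye')): A:[bye] B:[start] C:[err] D:[data,done]
After 7 (send(from=D, to=B, msg='ping')): A:[bye] B:[start,ping] C:[err] D:[data,done]
After 8 (process(A)): A:[] B:[start,ping] C:[err] D:[data,done]
After 9 (send(from=C, to=A, msg='ack')): A:[ack] B:[start,ping] C:[err] D:[data,done]

Answer: bye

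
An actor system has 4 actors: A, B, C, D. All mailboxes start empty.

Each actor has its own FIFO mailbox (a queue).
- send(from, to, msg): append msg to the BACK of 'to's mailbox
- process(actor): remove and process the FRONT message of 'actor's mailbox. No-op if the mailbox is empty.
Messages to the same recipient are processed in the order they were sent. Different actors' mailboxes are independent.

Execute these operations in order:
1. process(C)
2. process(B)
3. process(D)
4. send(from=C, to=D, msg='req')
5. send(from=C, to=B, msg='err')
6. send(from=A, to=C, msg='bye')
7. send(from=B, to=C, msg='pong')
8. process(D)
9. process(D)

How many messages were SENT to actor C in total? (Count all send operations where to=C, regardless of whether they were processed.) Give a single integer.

Answer: 2

Derivation:
After 1 (process(C)): A:[] B:[] C:[] D:[]
After 2 (process(B)): A:[] B:[] C:[] D:[]
After 3 (process(D)): A:[] B:[] C:[] D:[]
After 4 (send(from=C, to=D, msg='req')): A:[] B:[] C:[] D:[req]
After 5 (send(from=C, to=B, msg='err')): A:[] B:[err] C:[] D:[req]
After 6 (send(from=A, to=C, msg='bye')): A:[] B:[err] C:[bye] D:[req]
After 7 (send(from=B, to=C, msg='pong')): A:[] B:[err] C:[bye,pong] D:[req]
After 8 (process(D)): A:[] B:[err] C:[bye,pong] D:[]
After 9 (process(D)): A:[] B:[err] C:[bye,pong] D:[]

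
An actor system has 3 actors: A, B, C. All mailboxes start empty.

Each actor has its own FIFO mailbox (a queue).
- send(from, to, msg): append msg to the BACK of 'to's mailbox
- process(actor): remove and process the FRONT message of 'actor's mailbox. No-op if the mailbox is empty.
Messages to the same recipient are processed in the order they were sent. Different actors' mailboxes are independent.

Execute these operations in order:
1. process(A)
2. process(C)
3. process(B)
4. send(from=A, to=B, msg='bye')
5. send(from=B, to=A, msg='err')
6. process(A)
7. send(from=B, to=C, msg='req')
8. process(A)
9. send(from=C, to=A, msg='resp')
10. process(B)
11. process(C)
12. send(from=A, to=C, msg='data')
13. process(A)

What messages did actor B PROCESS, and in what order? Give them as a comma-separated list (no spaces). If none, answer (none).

Answer: bye

Derivation:
After 1 (process(A)): A:[] B:[] C:[]
After 2 (process(C)): A:[] B:[] C:[]
After 3 (process(B)): A:[] B:[] C:[]
After 4 (send(from=A, to=B, msg='bye')): A:[] B:[bye] C:[]
After 5 (send(from=B, to=A, msg='err')): A:[err] B:[bye] C:[]
After 6 (process(A)): A:[] B:[bye] C:[]
After 7 (send(from=B, to=C, msg='req')): A:[] B:[bye] C:[req]
After 8 (process(A)): A:[] B:[bye] C:[req]
After 9 (send(from=C, to=A, msg='resp')): A:[resp] B:[bye] C:[req]
After 10 (process(B)): A:[resp] B:[] C:[req]
After 11 (process(C)): A:[resp] B:[] C:[]
After 12 (send(from=A, to=C, msg='data')): A:[resp] B:[] C:[data]
After 13 (process(A)): A:[] B:[] C:[data]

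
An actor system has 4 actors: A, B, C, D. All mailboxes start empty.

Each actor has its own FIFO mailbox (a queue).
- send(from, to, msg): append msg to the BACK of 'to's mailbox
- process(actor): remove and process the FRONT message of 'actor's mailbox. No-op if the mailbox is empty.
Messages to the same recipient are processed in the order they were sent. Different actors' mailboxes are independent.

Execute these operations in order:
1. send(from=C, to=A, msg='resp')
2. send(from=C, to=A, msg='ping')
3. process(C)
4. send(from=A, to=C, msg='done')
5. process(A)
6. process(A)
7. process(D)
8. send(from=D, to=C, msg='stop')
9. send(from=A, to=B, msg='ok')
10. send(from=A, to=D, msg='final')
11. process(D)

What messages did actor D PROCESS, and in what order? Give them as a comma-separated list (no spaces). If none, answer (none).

After 1 (send(from=C, to=A, msg='resp')): A:[resp] B:[] C:[] D:[]
After 2 (send(from=C, to=A, msg='ping')): A:[resp,ping] B:[] C:[] D:[]
After 3 (process(C)): A:[resp,ping] B:[] C:[] D:[]
After 4 (send(from=A, to=C, msg='done')): A:[resp,ping] B:[] C:[done] D:[]
After 5 (process(A)): A:[ping] B:[] C:[done] D:[]
After 6 (process(A)): A:[] B:[] C:[done] D:[]
After 7 (process(D)): A:[] B:[] C:[done] D:[]
After 8 (send(from=D, to=C, msg='stop')): A:[] B:[] C:[done,stop] D:[]
After 9 (send(from=A, to=B, msg='ok')): A:[] B:[ok] C:[done,stop] D:[]
After 10 (send(from=A, to=D, msg='final')): A:[] B:[ok] C:[done,stop] D:[final]
After 11 (process(D)): A:[] B:[ok] C:[done,stop] D:[]

Answer: final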